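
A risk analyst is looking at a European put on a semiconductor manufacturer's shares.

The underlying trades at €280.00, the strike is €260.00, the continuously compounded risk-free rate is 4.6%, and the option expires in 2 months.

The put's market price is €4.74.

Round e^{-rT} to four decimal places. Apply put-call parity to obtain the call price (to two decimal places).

e^(−rT) = e^(−0.046·0.1667) = 0.9924
Put-call parity: C − P = S − K·e^(−rT) = 280 − 260·0.9924 = 280 − 258.0240 = 21.9760
C = P + (C − P) = 4.74 + (21.9760) = 26.7160

€26.72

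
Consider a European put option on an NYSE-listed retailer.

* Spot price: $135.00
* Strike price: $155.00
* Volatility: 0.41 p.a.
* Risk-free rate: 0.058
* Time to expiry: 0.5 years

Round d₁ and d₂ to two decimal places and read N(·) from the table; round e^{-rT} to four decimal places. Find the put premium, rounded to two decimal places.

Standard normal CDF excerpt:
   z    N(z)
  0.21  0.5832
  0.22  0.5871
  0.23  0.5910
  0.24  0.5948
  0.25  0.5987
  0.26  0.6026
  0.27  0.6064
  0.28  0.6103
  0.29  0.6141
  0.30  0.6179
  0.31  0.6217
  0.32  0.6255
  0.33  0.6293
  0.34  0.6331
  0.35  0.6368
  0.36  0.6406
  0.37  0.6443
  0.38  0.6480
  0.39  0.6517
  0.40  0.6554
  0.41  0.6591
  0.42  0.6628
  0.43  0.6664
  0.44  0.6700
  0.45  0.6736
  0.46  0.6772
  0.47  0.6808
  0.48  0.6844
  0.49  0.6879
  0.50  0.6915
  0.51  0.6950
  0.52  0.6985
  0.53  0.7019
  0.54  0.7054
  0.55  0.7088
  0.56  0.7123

$25.39

T = 0.5;  σ√T = 0.2899
d₁ = [ln(135/155) + (0.058 + 0.41²/2)·0.5] / 0.2899 = [-0.1382 + 0.0710] / 0.2899 = -0.2315 which rounds to -0.23
d₂ = d₁ − σ√T = -0.2315 − 0.2899 = -0.5214 which rounds to -0.52
e^(−rT) = e^(−0.058·0.5) = 0.9714
N(−d₂) = N(0.52) = 0.6985;  N(−d₁) = N(0.23) = 0.5910
P = 155·0.9714·0.6985 − 135·0.5910 = 105.1710 − 79.7850 = 25.3860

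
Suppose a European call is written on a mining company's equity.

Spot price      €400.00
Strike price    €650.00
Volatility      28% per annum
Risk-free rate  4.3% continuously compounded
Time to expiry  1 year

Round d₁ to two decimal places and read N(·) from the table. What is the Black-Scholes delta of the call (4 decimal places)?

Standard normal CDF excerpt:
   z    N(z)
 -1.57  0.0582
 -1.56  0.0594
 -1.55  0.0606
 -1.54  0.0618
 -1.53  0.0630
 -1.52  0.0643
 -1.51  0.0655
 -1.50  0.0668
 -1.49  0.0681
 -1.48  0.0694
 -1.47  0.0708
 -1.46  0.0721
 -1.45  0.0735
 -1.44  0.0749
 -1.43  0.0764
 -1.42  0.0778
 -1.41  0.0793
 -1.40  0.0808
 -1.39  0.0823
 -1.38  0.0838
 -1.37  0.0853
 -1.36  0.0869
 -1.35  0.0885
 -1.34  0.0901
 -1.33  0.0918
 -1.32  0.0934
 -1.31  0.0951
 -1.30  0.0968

0.0749

σ√T = 0.28 × 1.0000 = 0.2800
d₁ = [ln(400/650) + (0.043 + ½·0.28²)·1] / (σ√T) = (-0.4855 + 0.0822) / 0.2800 = -1.4404 which rounds to -1.44
N(d₁) = N(-1.44) = 0.0749
Δ_call = N(d₁) = 0.0749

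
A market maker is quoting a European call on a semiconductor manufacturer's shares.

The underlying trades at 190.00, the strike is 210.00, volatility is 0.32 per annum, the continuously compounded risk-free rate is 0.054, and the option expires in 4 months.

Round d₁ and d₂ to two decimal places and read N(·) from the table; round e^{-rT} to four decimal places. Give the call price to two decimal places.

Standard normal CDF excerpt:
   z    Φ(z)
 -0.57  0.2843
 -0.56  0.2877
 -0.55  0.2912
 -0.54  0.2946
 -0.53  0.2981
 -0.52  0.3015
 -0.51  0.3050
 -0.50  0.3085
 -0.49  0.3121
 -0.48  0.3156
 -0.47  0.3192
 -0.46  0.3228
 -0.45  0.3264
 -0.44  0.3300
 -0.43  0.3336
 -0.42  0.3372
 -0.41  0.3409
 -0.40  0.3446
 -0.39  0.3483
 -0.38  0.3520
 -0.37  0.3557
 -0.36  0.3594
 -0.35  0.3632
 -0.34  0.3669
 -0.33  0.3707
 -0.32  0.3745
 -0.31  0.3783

8.24

T = 0.3333;  σ√T = 0.1848
ln(S/K) + (r + σ²/2)T = ln(190/210) + (0.054 + 0.32²/2)·0.3333 = -0.1001 + 0.0351 = -0.0650
d₁ = -0.0650 / 0.1848 = -0.3519 ≈ -0.35
d₂ = d₁ − σ√T = -0.3519 − 0.1848 = -0.5367 ≈ -0.54
e^(−rT) = e^(−0.054·0.3333) = 0.9822
N(d₁) = N(-0.35) = 0.3632;  N(d₂) = N(-0.54) = 0.2946
C = 190·0.3632 − 210·0.9822·0.2946 = 69.0080 − 60.7648 = 8.2432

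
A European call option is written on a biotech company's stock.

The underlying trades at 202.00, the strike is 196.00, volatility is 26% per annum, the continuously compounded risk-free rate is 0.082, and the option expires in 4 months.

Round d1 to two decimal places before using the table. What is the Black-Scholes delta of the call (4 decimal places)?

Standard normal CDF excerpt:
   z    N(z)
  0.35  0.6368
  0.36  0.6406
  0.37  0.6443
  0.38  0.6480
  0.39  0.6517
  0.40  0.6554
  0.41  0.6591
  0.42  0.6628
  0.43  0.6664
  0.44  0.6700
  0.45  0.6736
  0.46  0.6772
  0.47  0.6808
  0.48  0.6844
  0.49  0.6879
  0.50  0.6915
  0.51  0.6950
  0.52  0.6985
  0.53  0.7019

0.6772

σ√T = 0.26 × 0.5774 = 0.1501
ln(S/K) + (r + σ²/2)T = ln(202/196) + (0.082 + 0.26²/2)·0.3333 = 0.0302 + 0.0386 = 0.0688
d₁ = 0.0688 / 0.1501 = 0.4580 which rounds to 0.46
N(d₁) = N(0.46) = 0.6772
Δ_call = N(d₁) = 0.6772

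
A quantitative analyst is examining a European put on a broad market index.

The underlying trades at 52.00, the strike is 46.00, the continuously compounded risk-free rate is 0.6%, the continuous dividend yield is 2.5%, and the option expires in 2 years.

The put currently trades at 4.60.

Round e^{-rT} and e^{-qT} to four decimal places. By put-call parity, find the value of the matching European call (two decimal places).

8.61

e^(−qT) = e^(−0.025·2) = 0.9512;  e^(−rT) = e^(−0.006·2) = 0.9881
Put-call parity: C − P = S·e^(−qT) − K·e^(−rT) = 52·0.9512 − 46·0.9881 = 49.4624 − 45.4526 = 4.0098
C = P + (C − P) = 4.60 + (4.0098) = 8.6098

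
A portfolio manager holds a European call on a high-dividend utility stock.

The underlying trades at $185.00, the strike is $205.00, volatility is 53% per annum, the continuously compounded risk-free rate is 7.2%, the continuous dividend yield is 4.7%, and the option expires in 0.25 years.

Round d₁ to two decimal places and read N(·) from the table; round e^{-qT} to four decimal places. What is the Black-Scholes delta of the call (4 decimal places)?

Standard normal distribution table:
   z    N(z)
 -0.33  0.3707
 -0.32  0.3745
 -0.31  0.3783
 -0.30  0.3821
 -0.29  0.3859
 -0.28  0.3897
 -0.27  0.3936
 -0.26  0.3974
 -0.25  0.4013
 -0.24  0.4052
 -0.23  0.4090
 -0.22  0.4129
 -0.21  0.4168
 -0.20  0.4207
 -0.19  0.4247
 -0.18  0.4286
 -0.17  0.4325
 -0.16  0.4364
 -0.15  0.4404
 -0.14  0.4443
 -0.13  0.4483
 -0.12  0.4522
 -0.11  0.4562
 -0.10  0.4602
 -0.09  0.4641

0.4042

σ√T = 0.53 × 0.5000 = 0.2650
d₁ = [ln(185/205) + (0.072 − 0.047 + ½·0.53²)·0.25] / (σ√T) = (-0.1027 + 0.0414) / 0.2650 = -0.2313 ≈ -0.23
N(d₁) = N(-0.23) = 0.4090
Δ_call = exp(−qT)·N(d₁) = 0.9883·0.4090 = 0.4042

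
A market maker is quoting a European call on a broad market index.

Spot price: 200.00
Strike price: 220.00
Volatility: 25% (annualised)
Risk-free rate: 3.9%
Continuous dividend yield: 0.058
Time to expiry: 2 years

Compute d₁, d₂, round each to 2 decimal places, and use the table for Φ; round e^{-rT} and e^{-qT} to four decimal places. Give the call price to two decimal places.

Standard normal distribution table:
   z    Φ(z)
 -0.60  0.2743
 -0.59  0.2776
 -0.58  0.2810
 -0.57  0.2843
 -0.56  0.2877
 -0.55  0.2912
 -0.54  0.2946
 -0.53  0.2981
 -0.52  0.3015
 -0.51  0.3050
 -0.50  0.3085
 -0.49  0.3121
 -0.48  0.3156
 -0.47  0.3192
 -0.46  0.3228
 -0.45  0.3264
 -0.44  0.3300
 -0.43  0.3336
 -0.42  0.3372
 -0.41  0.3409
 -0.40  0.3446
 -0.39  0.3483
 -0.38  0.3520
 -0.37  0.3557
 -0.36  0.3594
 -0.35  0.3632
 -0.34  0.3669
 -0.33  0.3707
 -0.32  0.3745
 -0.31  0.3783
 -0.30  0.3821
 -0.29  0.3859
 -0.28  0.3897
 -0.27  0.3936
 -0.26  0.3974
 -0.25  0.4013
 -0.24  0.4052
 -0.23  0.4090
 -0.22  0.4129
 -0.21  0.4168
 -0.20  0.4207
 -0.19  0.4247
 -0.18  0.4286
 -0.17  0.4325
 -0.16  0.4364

σ√T = 0.25·√2 = 0.3536
d₁ = [ln(200/220) + (0.039 − 0.058 + ½·0.25²)·2] / (σ√T) = (-0.0953 + 0.0245) / 0.3536 = -0.2003 → -0.20
d₂ = -0.2003 − 0.3536 = -0.5538 → -0.55
e^(−qT) = e^(−0.058·2) = 0.8905;  e^(−rT) = e^(−0.039·2) = 0.9250
N(d₁) = N(-0.20) = 0.4207;  N(d₂) = N(-0.55) = 0.2912
C = 200·0.8905·0.4207 − 220·0.9250·0.2912 = 74.9267 − 59.2592 = 15.6675

15.67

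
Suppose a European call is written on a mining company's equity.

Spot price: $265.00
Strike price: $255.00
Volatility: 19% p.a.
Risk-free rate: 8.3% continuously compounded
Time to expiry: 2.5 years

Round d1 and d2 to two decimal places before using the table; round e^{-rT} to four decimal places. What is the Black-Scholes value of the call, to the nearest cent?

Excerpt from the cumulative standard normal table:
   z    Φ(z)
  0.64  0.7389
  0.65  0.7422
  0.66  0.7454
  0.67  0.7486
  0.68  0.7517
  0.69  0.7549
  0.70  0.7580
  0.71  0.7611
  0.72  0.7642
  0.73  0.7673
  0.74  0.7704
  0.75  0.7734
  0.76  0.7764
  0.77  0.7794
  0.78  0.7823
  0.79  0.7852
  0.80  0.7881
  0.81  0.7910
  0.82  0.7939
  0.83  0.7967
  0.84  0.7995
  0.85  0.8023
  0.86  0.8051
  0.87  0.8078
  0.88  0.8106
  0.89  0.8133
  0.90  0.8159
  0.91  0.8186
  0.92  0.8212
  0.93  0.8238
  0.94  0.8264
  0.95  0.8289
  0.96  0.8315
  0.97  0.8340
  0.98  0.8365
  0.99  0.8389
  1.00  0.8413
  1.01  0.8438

σ√T = 0.19 × 1.5811 = 0.3004
d₁ = [ln(265/255) + (0.083 + ½·0.19²)·2.5] / (σ√T) = (0.0385 + 0.2526) / 0.3004 = 0.9690 which rounds to 0.97
d₂ = 0.9690 − 0.3004 = 0.6685 which rounds to 0.67
exp(−rT) = exp(−0.083·2.5) = 0.8126
N(d₁) = N(0.97) = 0.8340;  N(d₂) = N(0.67) = 0.7486
C = 265·0.8340 − 255·0.8126·0.7486 = 221.0100 − 155.1197 = 65.8903

$65.89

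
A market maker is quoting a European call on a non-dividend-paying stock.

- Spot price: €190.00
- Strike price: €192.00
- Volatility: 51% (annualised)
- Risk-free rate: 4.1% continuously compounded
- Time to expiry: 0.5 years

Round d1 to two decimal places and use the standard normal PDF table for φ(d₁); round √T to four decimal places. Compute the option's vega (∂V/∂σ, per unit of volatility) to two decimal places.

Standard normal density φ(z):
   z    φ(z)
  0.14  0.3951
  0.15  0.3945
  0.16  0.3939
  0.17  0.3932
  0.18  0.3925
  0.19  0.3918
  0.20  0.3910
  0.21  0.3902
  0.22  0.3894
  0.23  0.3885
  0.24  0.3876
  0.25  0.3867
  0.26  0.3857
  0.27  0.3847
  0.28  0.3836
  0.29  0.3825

52.42

σ√T = 0.51 × 0.7071 = 0.3606
d₁ = [ln(190/192) + (0.041 + 0.51²/2)·0.5] / 0.3606 = [-0.0105 + 0.0855] / 0.3606 = 0.2081 → 0.21
√T = √0.5 = 0.7071
φ(d₁) = φ(0.21) = 0.3902
vega = S·φ(d₁)·√T = 190·0.3902·0.7071 = 52.4230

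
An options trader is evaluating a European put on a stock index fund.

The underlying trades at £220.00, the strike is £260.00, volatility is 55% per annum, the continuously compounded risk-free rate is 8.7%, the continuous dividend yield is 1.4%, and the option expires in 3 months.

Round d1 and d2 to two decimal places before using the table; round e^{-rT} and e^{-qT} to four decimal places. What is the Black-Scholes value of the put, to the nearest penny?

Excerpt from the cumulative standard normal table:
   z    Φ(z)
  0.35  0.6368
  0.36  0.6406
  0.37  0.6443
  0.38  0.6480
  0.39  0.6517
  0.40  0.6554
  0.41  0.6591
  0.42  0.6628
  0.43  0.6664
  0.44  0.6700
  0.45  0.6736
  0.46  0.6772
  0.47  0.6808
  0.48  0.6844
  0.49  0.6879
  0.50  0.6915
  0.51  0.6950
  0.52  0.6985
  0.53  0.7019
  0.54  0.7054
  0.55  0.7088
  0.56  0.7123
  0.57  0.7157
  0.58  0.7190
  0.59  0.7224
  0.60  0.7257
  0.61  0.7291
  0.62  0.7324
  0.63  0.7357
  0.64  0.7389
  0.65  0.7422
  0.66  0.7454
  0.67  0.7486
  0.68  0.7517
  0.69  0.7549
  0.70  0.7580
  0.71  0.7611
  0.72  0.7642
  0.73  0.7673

σ√T = 0.55·√0.25 = 0.2750
d₁ = [ln(220/260) + (0.087 − 0.014 + 0.55²/2)·0.25] / 0.2750 = [-0.1671 + 0.0561] / 0.2750 = -0.4036 ≈ -0.40
d₂ = d₁ − σ√T = -0.4036 − 0.2750 = -0.6786 ≈ -0.68
exp(−qT) = exp(−0.014·0.25) = 0.9965;  exp(−rT) = exp(−0.087·0.25) = 0.9785
N(−d₂) = N(0.68) = 0.7517;  N(−d₁) = N(0.40) = 0.6554
P = 260·0.9785·0.7517 − 220·0.9965·0.6554 = 191.2400 − 143.6833 = 47.5567

£47.56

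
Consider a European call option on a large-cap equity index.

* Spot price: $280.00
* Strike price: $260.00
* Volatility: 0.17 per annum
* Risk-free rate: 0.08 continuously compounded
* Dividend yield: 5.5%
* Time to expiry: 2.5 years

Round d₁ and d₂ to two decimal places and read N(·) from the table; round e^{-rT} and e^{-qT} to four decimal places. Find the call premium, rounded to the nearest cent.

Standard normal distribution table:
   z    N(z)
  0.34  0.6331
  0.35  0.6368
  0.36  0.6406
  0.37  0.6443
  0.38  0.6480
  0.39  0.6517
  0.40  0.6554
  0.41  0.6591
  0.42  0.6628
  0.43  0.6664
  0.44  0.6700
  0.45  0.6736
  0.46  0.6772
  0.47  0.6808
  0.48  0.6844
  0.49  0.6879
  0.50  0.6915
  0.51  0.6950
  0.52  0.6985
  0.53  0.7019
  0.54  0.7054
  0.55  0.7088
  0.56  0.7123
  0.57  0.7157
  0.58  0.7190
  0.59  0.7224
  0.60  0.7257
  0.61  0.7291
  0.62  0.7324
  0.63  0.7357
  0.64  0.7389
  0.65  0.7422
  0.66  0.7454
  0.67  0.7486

$43.16

σ√T = 0.17 × 1.5811 = 0.2688
d₁ = [ln(280/260) + (0.08 − 0.055 + 0.17²/2)·2.5] / 0.2688 = [0.0741 + 0.0986] / 0.2688 = 0.6426 which rounds to 0.64
d₂ = d₁ − σ√T = 0.6426 − 0.2688 = 0.3738 which rounds to 0.37
e^(−qT) = e^(−0.055·2.5) = 0.8715;  e^(−rT) = e^(−0.08·2.5) = 0.8187
N(d₁) = N(0.64) = 0.7389;  N(d₂) = N(0.37) = 0.6443
C = 280·0.8715·0.7389 − 260·0.8187·0.6443 = 180.3064 − 137.1470 = 43.1594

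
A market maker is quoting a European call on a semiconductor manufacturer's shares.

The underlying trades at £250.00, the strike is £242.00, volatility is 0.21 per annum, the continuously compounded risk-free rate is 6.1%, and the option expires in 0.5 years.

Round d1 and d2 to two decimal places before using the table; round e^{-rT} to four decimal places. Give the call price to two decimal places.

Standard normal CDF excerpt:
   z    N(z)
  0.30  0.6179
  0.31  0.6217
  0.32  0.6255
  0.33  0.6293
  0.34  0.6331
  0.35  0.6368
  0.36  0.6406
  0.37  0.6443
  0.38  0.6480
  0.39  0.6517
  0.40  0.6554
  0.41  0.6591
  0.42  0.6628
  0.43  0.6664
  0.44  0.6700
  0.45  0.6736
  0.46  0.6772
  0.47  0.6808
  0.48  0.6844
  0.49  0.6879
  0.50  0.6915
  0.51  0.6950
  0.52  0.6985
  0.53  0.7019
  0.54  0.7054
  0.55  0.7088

σ√T = 0.21 × 0.7071 = 0.1485
ln(S/K) + (r + σ²/2)T = ln(250/242) + (0.061 + 0.21²/2)·0.5 = 0.0325 + 0.0415 = 0.0740
d₁ = 0.0740 / 0.1485 = 0.4987 ⇒ 0.50
d₂ = d₁ − σ√T = 0.4987 − 0.1485 = 0.3502 ⇒ 0.35
exp(−rT) = exp(−0.061·0.5) = 0.9700
C = 250·N(0.50) − 242·0.9700·N(0.35) = 250·0.6915 − 242·0.9700·0.6368 = 172.8750 − 149.4824 = 23.3926

£23.39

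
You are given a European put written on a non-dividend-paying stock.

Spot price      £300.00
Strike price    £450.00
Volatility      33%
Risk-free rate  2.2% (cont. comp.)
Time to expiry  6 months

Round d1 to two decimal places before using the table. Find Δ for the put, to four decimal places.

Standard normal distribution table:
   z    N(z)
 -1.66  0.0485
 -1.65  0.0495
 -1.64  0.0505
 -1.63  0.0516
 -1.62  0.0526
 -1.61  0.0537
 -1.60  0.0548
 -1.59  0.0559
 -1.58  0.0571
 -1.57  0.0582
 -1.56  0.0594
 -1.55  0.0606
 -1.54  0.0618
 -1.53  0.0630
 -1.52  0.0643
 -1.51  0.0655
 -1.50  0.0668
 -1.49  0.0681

σ√T = 0.33·√0.5 = 0.2333
ln(S/K) + (r + σ²/2)T = ln(300/450) + (0.022 + 0.33²/2)·0.5 = -0.4055 + 0.0382 = -0.3672
d₁ = -0.3672 / 0.2333 = -1.5738 → -1.57
N(d₁) = N(-1.57) = 0.0582
Δ_put = N(d₁) − 1 = 0.0582 − 1 = -0.9418

-0.9418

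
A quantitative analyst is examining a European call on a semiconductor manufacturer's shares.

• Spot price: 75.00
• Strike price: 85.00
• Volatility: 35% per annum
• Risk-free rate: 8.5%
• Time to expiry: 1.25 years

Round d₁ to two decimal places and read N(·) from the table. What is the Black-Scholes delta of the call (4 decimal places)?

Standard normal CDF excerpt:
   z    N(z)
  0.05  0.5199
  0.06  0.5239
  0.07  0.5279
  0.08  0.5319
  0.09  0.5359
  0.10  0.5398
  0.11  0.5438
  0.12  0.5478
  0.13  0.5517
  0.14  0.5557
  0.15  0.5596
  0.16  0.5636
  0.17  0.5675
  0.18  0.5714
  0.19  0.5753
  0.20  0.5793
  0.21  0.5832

σ√T = 0.35·√1.25 = 0.3913
d₁ = [ln(75/85) + (0.085 + 0.35²/2)·1.25] / 0.3913 = [-0.1252 + 0.1828] / 0.3913 = 0.1473 → 0.15
N(d₁) = N(0.15) = 0.5596
Δ_call = N(d₁) = 0.5596

0.5596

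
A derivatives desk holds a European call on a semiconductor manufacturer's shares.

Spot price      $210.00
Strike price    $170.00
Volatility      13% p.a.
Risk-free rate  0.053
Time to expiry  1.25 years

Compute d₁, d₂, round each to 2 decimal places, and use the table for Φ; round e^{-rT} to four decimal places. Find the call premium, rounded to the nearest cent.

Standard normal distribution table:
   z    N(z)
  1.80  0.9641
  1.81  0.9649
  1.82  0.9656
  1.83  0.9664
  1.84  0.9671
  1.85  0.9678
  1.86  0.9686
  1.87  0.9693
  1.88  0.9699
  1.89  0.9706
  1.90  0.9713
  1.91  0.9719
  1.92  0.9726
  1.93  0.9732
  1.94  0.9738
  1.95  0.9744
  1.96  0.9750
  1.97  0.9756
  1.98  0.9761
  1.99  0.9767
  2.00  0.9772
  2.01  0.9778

σ√T = 0.13 × 1.1180 = 0.1453
ln(S/K) + (r + σ²/2)T = ln(210/170) + (0.053 + 0.13²/2)·1.25 = 0.2113 + 0.0768 = 0.2881
d₁ = 0.2881 / 0.1453 = 1.9823 which rounds to 1.98
d₂ = d₁ − σ√T = 1.9823 − 0.1453 = 1.8370 which rounds to 1.84
exp(−rT) = exp(−0.053·1.25) = 0.9359
N(d₁) = N(1.98) = 0.9761;  N(d₂) = N(1.84) = 0.9671
C = 210·0.9761 − 170·0.9359·0.9671 = 204.9810 − 153.8685 = 51.1125

$51.11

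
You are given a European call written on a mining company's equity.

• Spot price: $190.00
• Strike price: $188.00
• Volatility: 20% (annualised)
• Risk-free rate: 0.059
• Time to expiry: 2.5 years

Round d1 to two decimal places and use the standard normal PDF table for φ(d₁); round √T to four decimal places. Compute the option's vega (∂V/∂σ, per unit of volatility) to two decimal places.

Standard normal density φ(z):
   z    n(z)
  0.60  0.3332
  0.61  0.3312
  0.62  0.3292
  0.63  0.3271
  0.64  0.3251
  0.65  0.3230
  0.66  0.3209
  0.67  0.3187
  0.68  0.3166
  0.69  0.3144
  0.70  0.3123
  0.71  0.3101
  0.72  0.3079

σ√T = 0.2 × 1.5811 = 0.3162
d₁ = [ln(190/188) + (0.059 + ½·0.2²)·2.5] / (σ√T) = (0.0106 + 0.1975) / 0.3162 = 0.6580 → 0.66
√T = √2.5 = 1.5811
φ(d₁) = φ(0.66) = 0.3209
vega = S·φ(d₁)·√T = 190·0.3209·1.5811 = 96.4012

96.40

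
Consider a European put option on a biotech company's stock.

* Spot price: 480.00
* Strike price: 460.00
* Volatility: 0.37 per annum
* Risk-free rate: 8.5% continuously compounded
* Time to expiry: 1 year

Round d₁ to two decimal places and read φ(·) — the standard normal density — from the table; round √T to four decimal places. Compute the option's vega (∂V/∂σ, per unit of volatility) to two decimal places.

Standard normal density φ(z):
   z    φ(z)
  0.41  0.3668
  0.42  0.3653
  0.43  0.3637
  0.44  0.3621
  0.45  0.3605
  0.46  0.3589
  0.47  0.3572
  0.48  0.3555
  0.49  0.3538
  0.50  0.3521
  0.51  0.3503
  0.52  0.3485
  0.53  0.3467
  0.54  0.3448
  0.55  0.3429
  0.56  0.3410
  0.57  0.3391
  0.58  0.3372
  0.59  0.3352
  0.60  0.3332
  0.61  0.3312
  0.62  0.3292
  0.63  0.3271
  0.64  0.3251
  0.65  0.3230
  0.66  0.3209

σ√T = 0.37 × 1.0000 = 0.3700
d₁ = [ln(480/460) + (0.085 + 0.37²/2)·1] / 0.3700 = [0.0426 + 0.1535] / 0.3700 = 0.5298 which rounds to 0.53
√T = √1 = 1.0000
φ(d₁) = φ(0.53) = 0.3467
vega = S·φ(d₁)·√T = 480·0.3467·1.0000 = 166.4160

166.42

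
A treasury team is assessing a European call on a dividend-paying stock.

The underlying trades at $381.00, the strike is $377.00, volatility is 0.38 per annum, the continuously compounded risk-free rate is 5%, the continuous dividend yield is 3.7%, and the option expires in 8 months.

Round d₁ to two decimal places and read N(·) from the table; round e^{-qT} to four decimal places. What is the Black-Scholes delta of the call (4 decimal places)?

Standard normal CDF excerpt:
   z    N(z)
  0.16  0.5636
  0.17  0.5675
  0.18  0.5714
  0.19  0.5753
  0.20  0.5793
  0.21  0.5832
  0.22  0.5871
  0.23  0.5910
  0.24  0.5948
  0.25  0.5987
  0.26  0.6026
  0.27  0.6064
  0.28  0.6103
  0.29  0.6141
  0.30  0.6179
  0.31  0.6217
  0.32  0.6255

σ√T = 0.38·√0.6667 = 0.3103
d₁ = [ln(381/377) + (0.05 − 0.037 + 0.38²/2)·0.6667] / 0.3103 = [0.0106 + 0.0568] / 0.3103 = 0.2171 ≈ 0.22
N(d₁) = N(0.22) = 0.5871
Δ_call = e^(−qT)·N(d₁) = 0.9756·0.5871 = 0.5728

0.5728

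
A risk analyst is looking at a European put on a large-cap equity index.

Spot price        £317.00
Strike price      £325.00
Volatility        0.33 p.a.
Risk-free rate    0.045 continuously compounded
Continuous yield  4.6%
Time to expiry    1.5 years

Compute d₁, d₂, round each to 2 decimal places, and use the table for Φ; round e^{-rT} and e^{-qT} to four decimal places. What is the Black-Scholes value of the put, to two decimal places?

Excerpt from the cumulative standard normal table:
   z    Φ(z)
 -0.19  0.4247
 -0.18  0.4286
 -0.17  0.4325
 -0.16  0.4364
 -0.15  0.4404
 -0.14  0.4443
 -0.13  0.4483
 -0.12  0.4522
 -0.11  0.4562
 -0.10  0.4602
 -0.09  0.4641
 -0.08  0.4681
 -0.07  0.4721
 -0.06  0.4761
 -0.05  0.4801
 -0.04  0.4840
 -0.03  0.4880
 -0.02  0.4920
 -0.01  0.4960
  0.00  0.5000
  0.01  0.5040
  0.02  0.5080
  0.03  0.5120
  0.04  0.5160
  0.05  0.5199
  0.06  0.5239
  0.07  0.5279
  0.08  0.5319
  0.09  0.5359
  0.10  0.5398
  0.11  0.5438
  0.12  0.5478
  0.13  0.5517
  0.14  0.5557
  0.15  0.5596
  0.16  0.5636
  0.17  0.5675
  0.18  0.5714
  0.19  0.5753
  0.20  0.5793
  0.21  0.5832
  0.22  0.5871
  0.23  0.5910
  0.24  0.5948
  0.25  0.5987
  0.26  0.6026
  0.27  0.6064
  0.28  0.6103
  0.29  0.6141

T = 1.5;  σ√T = 0.4042
d₁ = [ln(317/325) + (0.045 − 0.046 + 0.33²/2)·1.5] / 0.4042 = [-0.0249 + 0.0802] / 0.4042 = 0.1367 ⇒ 0.14
d₂ = d₁ − σ√T = 0.1367 − 0.4042 = -0.2675 ⇒ -0.27
e^(−qT) = e^(−0.046·1.5) = 0.9333;  e^(−rT) = e^(−0.045·1.5) = 0.9347
N(−d₂) = N(0.27) = 0.6064;  N(−d₁) = N(-0.14) = 0.4443
P = 325·0.9347·0.6064 − 317·0.9333·0.4443 = 184.2107 − 131.4489 = 52.7618

£52.76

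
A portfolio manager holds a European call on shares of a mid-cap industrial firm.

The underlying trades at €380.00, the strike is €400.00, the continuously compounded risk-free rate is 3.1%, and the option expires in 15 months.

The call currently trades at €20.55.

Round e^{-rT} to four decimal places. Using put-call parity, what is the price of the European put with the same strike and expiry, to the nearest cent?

€25.35

e^(−rT) = e^(−0.031·1.25) = 0.9620
Put-call parity: C − P = S − K·e^(−rT) = 380 − 400·0.9620 = 380 − 384.8000 = -4.8000
P = C − (C − P) = 20.55 − (-4.8000) = 25.3500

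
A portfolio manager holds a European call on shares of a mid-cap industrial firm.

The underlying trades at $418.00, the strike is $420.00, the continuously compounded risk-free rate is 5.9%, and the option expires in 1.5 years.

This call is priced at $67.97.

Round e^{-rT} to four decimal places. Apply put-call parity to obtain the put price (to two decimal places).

e^(−rT) = e^(−0.059·1.5) = 0.9153
Put-call parity: C − P = S − K·e^(−rT) = 418 − 420·0.9153 = 418 − 384.4260 = 33.5740
P = C − (C − P) = 67.97 − (33.5740) = 34.3960

$34.40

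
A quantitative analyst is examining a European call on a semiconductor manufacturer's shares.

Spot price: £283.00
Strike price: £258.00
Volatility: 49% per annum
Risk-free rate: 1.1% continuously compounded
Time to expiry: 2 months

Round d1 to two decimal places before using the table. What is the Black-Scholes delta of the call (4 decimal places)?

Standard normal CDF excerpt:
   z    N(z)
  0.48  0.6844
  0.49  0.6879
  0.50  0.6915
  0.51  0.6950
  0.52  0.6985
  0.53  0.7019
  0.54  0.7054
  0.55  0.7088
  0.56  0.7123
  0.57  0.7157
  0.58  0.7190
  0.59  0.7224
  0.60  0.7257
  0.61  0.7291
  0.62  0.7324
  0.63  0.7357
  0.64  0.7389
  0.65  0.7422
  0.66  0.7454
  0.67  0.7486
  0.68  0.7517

0.7157

σ√T = 0.49·√0.1667 = 0.2000
d₁ = [ln(283/258) + (0.011 + 0.49²/2)·0.1667] / 0.2000 = [0.0925 + 0.0218] / 0.2000 = 0.5715 → 0.57
N(d₁) = N(0.57) = 0.7157
Δ_call = N(d₁) = 0.7157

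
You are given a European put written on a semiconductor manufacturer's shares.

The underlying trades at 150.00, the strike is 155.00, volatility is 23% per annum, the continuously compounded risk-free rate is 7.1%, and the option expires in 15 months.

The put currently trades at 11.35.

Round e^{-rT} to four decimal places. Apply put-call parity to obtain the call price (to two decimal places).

exp(−rT) = exp(−0.071·1.25) = 0.9151
Put-call parity: C − P = S − K·e^(−rT) = 150 − 155·0.9151 = 150 − 141.8405 = 8.1595
C = P + (C − P) = 11.35 + (8.1595) = 19.5095

19.51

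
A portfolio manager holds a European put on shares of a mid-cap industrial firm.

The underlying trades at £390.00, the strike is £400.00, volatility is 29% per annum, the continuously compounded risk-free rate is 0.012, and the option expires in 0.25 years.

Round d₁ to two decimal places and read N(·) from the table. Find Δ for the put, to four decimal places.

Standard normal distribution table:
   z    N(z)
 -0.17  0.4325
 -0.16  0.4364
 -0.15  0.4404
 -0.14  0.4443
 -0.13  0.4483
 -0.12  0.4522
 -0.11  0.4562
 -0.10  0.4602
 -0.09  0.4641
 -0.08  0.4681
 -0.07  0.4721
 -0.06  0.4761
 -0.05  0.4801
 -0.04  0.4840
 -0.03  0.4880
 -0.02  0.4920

σ√T = 0.29·√0.25 = 0.1450
d₁ = [ln(390/400) + (0.012 + 0.29²/2)·0.25] / 0.1450 = [-0.0253 + 0.0135] / 0.1450 = -0.0814 which rounds to -0.08
N(d₁) = N(-0.08) = 0.4681
Δ_put = N(d₁) − 1 = 0.4681 − 1 = -0.5319

-0.5319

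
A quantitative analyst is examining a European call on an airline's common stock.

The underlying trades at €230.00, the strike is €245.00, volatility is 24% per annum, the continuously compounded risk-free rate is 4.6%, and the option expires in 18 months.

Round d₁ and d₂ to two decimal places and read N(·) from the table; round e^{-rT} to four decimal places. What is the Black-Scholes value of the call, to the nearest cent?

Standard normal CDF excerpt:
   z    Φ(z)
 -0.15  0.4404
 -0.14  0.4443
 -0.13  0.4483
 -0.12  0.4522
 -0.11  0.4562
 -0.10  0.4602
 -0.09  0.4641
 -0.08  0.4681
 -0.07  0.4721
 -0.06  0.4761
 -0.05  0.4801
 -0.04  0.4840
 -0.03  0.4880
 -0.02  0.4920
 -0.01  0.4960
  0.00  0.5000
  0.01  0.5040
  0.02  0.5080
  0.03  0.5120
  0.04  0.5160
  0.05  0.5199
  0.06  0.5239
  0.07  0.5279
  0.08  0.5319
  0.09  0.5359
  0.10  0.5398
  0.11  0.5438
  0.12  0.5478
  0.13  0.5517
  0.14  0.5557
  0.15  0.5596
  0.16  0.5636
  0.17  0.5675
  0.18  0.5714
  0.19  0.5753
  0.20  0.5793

T = 1.5;  σ√T = 0.2939
d₁ = [ln(230/245) + (0.046 + ½·0.24²)·1.5] / (σ√T) = (-0.0632 + 0.1122) / 0.2939 = 0.1668 which rounds to 0.17
d₂ = 0.1668 − 0.2939 = -0.1272 which rounds to -0.13
exp(−rT) = exp(−0.046·1.5) = 0.9333
C = 230·N(0.17) − 245·0.9333·N(-0.13) = 230·0.5675 − 245·0.9333·0.4483 = 130.5250 − 102.5076 = 28.0174

€28.02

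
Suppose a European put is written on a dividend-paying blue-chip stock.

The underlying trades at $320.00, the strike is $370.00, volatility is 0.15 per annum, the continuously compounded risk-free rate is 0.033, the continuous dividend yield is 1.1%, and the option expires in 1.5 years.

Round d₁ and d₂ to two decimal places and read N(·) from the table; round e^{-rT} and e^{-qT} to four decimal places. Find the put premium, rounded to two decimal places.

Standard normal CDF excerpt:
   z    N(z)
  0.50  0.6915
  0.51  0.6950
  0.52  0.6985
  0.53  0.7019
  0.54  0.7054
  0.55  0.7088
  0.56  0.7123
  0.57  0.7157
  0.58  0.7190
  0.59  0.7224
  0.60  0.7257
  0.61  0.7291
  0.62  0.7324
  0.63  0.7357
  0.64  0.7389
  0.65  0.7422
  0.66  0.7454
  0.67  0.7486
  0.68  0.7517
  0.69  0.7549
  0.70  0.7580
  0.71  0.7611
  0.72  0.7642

T = 1.5;  σ√T = 0.1837
d₁ = [ln(320/370) + (0.033 − 0.011 + 0.15²/2)·1.5] / 0.1837 = [-0.1452 + 0.0499] / 0.1837 = -0.5188 ⇒ -0.52
d₂ = d₁ − σ√T = -0.5188 − 0.1837 = -0.7025 ⇒ -0.70
e^(−qT) = e^(−0.011·1.5) = 0.9836;  e^(−rT) = e^(−0.033·1.5) = 0.9517
N(−d₂) = N(0.70) = 0.7580;  N(−d₁) = N(0.52) = 0.6985
P = 370·0.9517·0.7580 − 320·0.9836·0.6985 = 266.9138 − 219.8543 = 47.0595

$47.06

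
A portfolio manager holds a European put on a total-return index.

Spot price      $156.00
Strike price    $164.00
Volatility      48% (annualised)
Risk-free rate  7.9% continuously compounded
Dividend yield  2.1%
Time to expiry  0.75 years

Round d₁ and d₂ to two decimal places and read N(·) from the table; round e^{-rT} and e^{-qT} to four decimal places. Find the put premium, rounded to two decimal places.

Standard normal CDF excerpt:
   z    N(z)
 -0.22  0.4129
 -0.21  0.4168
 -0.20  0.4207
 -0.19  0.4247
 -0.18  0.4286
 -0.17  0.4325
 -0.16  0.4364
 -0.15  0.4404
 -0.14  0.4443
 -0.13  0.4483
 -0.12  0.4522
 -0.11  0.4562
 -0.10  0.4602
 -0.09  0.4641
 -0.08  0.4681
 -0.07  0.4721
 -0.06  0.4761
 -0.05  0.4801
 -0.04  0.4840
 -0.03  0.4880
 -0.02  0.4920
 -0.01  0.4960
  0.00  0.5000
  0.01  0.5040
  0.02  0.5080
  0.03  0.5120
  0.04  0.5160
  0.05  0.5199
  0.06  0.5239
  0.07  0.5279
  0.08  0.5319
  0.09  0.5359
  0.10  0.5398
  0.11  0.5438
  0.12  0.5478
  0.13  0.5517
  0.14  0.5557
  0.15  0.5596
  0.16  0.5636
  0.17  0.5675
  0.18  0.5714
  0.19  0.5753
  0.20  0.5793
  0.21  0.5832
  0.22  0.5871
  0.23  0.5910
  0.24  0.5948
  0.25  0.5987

$25.53

T = 0.75;  σ√T = 0.4157
ln(S/K) + (r − q + σ²/2)T = ln(156/164) + (0.079 − 0.021 + 0.48²/2)·0.75 = -0.0500 + 0.1299 = 0.0799
d₁ = 0.0799 / 0.4157 = 0.1922 → 0.19
d₂ = d₁ − σ√T = 0.1922 − 0.4157 = -0.2235 → -0.22
e^(−qT) = e^(−0.021·0.75) = 0.9844;  e^(−rT) = e^(−0.079·0.75) = 0.9425
N(−d₂) = N(0.22) = 0.5871;  N(−d₁) = N(-0.19) = 0.4247
P = 164·0.9425·0.5871 − 156·0.9844·0.4247 = 90.7480 − 65.2197 = 25.5284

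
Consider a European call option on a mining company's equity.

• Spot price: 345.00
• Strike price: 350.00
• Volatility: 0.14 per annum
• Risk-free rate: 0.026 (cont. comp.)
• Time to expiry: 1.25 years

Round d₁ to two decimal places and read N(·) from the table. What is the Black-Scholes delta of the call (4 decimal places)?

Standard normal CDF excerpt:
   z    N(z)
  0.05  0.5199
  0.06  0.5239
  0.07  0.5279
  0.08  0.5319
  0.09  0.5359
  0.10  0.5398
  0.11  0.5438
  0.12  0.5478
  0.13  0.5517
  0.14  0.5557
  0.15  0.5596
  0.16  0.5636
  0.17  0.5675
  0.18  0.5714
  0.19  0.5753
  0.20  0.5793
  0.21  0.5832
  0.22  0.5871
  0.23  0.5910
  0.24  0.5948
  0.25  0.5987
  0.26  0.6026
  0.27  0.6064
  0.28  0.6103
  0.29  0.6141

0.5753

σ√T = 0.14·√1.25 = 0.1565
d₁ = [ln(345/350) + (0.026 + 0.14²/2)·1.25] / 0.1565 = [-0.0144 + 0.0447] / 0.1565 = 0.1940 → 0.19
N(d₁) = N(0.19) = 0.5753
Δ_call = N(d₁) = 0.5753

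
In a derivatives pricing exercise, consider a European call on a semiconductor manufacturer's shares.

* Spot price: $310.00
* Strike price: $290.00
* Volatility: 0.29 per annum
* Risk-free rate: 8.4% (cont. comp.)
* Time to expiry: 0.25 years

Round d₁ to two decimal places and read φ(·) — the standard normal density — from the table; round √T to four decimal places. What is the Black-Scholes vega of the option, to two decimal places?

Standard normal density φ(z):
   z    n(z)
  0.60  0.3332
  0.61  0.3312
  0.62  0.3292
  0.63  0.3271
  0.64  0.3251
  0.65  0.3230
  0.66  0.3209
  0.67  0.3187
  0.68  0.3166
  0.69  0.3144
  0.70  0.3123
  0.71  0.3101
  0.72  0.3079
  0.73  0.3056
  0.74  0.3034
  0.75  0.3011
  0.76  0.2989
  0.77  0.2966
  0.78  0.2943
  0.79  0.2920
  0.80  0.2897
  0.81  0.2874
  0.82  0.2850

σ√T = 0.29·√0.25 = 0.1450
ln(S/K) + (r + σ²/2)T = ln(310/290) + (0.084 + 0.29²/2)·0.25 = 0.0667 + 0.0315 = 0.0982
d₁ = 0.0982 / 0.1450 = 0.6773 which rounds to 0.68
√T = √0.25 = 0.5000
φ(d₁) = φ(0.68) = 0.3166
vega = S·φ(d₁)·√T = 310·0.3166·0.5000 = 49.0730
(The put has the same vega.)

49.07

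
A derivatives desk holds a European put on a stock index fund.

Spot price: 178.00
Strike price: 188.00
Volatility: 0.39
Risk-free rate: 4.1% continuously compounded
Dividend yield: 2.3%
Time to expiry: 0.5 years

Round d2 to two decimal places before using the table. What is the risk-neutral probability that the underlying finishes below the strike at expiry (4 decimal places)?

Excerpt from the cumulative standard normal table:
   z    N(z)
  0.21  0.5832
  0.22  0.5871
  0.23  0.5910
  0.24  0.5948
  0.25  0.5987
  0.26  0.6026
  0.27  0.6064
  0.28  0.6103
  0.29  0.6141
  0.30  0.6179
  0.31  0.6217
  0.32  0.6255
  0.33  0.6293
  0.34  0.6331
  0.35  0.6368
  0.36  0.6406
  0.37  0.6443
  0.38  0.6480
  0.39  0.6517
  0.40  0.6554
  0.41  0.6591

σ√T = 0.39·√0.5 = 0.2758
ln(S/K) + (r − q + σ²/2)T = ln(178/188) + (0.041 − 0.023 + 0.39²/2)·0.5 = -0.0547 + 0.0470 = -0.0076
d₁ = -0.0076 / 0.2758 = -0.0277 which rounds to -0.03
d₂ = d₁ − σ√T = -0.0277 − 0.2758 = -0.3035 which rounds to -0.30
Risk-neutral Pr[S_T < K] = N(−d₂) = N(0.30) = 0.6179

0.6179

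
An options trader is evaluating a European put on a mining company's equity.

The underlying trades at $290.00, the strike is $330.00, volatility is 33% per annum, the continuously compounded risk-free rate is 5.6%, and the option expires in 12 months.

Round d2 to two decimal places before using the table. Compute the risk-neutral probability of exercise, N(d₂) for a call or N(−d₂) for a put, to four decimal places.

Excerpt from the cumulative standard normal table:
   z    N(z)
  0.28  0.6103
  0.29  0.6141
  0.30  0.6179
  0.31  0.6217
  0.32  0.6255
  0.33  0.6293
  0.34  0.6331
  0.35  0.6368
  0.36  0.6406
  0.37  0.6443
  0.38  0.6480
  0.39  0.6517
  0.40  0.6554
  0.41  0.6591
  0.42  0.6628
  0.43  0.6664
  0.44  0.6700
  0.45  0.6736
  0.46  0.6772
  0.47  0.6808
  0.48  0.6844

0.6517

σ√T = 0.33 × 1.0000 = 0.3300
ln(S/K) + (r + σ²/2)T = ln(290/330) + (0.056 + 0.33²/2)·1 = -0.1292 + 0.1105 = -0.0188
d₁ = -0.0188 / 0.3300 = -0.0569 → -0.06
d₂ = d₁ − σ√T = -0.0569 − 0.3300 = -0.3869 → -0.39
Risk-neutral Pr[S_T < K] = N(−d₂) = N(0.39) = 0.6517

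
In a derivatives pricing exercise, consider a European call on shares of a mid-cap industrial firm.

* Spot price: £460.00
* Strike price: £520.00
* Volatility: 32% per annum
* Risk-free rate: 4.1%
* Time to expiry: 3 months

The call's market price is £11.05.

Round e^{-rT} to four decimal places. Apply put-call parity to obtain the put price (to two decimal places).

£65.75

exp(−rT) = exp(−0.041·0.25) = 0.9898
Put-call parity: C − P = S − K·e^(−rT) = 460 − 520·0.9898 = 460 − 514.6960 = -54.6960
P = C − (C − P) = 11.05 − (-54.6960) = 65.7460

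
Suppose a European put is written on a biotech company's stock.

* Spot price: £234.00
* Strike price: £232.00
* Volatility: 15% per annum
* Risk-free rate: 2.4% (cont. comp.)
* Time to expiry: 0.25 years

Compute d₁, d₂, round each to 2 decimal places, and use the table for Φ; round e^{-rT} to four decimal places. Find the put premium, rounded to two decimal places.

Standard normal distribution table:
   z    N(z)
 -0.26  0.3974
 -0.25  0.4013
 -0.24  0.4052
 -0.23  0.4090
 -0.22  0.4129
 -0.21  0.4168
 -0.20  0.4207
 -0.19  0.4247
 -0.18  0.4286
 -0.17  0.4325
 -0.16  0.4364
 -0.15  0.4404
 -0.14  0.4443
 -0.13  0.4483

£4.93

σ√T = 0.15·√0.25 = 0.0750
d₁ = [ln(234/232) + (0.024 + 0.15²/2)·0.25] / 0.0750 = [0.0086 + 0.0088] / 0.0750 = 0.2319 → 0.23
d₂ = d₁ − σ√T = 0.2319 − 0.0750 = 0.1569 → 0.16
exp(−rT) = exp(−0.024·0.25) = 0.9940
N(−d₂) = N(-0.16) = 0.4364;  N(−d₁) = N(-0.23) = 0.4090
P = 232·0.9940·0.4364 − 234·0.4090 = 100.6373 − 95.7060 = 4.9313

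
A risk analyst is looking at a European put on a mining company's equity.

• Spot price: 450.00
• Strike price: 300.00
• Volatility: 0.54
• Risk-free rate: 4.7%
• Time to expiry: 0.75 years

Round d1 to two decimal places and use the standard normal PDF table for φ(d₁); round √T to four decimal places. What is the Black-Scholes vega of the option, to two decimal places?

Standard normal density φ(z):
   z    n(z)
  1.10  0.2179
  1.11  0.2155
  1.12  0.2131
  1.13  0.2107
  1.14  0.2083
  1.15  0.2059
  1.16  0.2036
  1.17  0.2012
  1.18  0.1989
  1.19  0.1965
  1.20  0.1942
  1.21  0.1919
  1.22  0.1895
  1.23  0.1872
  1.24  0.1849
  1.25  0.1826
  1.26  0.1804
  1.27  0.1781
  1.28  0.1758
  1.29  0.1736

T = 0.75;  σ√T = 0.4677
d₁ = [ln(450/300) + (0.047 + 0.54²/2)·0.75] / 0.4677 = [0.4055 + 0.1446] / 0.4677 = 1.1762 ⇒ 1.18
√T = √0.75 = 0.8660
φ(d₁) = φ(1.18) = 0.1989
vega = S·φ(d₁)·√T = 450·0.1989·0.8660 = 77.5113
(Vega is the same for a European call and put with the same parameters.)

77.51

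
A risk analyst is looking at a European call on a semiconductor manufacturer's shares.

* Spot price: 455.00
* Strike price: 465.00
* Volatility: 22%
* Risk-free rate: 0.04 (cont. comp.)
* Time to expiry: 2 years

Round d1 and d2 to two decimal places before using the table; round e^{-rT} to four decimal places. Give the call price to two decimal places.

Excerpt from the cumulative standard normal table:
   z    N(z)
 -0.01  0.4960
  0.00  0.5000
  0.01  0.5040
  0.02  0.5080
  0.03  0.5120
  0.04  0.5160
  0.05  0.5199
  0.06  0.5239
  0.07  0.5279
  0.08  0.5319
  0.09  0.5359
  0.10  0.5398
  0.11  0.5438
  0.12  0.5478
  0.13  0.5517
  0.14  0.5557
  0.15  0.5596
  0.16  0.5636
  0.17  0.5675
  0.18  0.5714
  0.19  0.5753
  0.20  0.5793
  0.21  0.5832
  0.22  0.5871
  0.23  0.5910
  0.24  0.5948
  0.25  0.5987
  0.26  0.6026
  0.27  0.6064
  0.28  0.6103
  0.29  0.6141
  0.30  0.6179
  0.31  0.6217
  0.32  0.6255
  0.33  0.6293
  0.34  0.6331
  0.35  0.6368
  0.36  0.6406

68.29

σ√T = 0.22 × 1.4142 = 0.3111
ln(S/K) + (r + σ²/2)T = ln(455/465) + (0.04 + 0.22²/2)·2 = -0.0217 + 0.1284 = 0.1067
d₁ = 0.1067 / 0.3111 = 0.3428 → 0.34
d₂ = d₁ − σ√T = 0.3428 − 0.3111 = 0.0317 → 0.03
exp(−rT) = exp(−0.04·2) = 0.9231
N(d₁) = N(0.34) = 0.6331;  N(d₂) = N(0.03) = 0.5120
C = 455·0.6331 − 465·0.9231·0.5120 = 288.0605 − 219.7716 = 68.2889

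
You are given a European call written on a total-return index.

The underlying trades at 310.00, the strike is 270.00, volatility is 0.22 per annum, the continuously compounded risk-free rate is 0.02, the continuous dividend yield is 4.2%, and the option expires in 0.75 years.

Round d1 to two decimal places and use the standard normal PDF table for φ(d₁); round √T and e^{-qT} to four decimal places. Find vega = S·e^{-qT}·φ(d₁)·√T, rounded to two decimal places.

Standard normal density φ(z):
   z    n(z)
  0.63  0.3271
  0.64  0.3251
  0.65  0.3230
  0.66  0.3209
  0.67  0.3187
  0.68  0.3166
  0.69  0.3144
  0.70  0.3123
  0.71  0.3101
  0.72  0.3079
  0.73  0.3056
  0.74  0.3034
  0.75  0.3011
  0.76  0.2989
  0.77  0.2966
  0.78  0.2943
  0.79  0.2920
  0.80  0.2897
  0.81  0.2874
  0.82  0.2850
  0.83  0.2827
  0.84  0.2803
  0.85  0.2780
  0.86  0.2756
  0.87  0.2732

79.50

σ√T = 0.22·√0.75 = 0.1905
d₁ = [ln(310/270) + (0.02 − 0.042 + 0.22²/2)·0.75] / 0.1905 = [0.1382 + 0.0016] / 0.1905 = 0.7338 ≈ 0.73
√T = √0.75 = 0.8660
φ(d₁) = φ(0.73) = 0.3056
exp(−qT) = exp(−0.042·0.75) = 0.9690
vega = S·exp(−qT)·φ(d₁)·√T = 310·0.9690·0.3056·0.8660 = 79.4981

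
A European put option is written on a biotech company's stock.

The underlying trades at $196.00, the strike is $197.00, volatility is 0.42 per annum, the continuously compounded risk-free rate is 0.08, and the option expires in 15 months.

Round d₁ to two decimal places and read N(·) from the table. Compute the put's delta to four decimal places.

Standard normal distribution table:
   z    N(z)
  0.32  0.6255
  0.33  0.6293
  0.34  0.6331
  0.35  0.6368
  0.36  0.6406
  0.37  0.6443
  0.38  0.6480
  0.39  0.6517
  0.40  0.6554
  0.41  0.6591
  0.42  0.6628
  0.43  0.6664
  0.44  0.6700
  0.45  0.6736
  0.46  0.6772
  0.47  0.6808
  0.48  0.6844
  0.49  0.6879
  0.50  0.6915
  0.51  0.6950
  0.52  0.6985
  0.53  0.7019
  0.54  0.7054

-0.3300

σ√T = 0.42·√1.25 = 0.4696
ln(S/K) + (r + σ²/2)T = ln(196/197) + (0.08 + 0.42²/2)·1.25 = -0.0051 + 0.2102 = 0.2052
d₁ = 0.2052 / 0.4696 = 0.4369 which rounds to 0.44
N(d₁) = N(0.44) = 0.6700
Δ_put = N(d₁) − 1 = 0.6700 − 1 = -0.3300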